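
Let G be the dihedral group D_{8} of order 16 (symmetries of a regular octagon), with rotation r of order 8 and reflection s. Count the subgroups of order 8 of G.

|G| = 16 and 8 | 16, so subgroups of order 8 are possible by Lagrange.
The subgroups of order 8 are: {e, r, r^2, r^3, r^4, r^5, r^6, r^7}; {e, r^2, r^4, r^6, s, r^2s, r^4s, r^6s}; {e, r^2, r^4, r^6, rs, r^3s, r^5s, r^7s}.
So G has 3 subgroups of order 8.

3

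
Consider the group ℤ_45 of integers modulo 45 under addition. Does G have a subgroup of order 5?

Yes

5 | 45. A subgroup of order 5 is {0, 9, 18, 27, 36}.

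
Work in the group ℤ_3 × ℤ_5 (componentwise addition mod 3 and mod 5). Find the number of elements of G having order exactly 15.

8

An element (a,b) has order lcm(ord(a), ord(b)); count pairs with lcm equal to 15.
Enumerating gives 8 such elements.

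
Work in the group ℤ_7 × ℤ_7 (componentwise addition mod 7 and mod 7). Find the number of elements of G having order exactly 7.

An element (a,b) has order lcm(ord(a), ord(b)); count pairs with lcm equal to 7.
Enumerating gives 48 such elements.

48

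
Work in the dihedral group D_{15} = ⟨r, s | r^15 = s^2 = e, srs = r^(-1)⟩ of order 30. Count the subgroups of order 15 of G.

1

|G| = 30 and 15 | 30, so subgroups of order 15 are possible by Lagrange.
The subgroups of order 15 are: {e, r, r^2, r^3, r^4, r^5, r^6, r^7, r^8, r^9, r^10, r^11, r^12, r^13, r^14}.
So G has 1 subgroup of order 15.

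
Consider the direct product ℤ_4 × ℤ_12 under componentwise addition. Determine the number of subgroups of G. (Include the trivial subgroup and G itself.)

30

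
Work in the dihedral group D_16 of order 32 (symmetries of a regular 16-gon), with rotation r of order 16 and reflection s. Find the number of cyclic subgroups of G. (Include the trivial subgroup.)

21

Each element a generates a cyclic subgroup ⟨a⟩; distinct elements may generate the same one (a cyclic group of order d has φ(d) generators).
Cyclic subgroups by order — order 1: 1; order 2: 17; order 4: 1; order 8: 1; order 16: 1.
Total: 21.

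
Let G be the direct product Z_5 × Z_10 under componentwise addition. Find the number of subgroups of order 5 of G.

|G| = 50 and 5 | 50, so subgroups of order 5 are possible by Lagrange.
The subgroups of order 5 are: {(0,0), (0,2), (0,4), (0,6), (0,8)}; {(0,0), (1,0), (2,0), (3,0), (4,0)}; {(0,0), (1,2), (2,4), (3,6), (4,8)}; {(0,0), (1,4), (2,8), (3,2), (4,6)}; … (6 in all).
So G has 6 subgroups of order 5.

6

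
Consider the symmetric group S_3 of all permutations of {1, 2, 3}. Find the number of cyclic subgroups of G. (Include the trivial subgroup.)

Each element a generates a cyclic subgroup ⟨a⟩; distinct elements may generate the same one (a cyclic group of order d has φ(d) generators).
Cyclic subgroups by order — order 1: 1; order 2: 3; order 3: 1.
Total: 5.

5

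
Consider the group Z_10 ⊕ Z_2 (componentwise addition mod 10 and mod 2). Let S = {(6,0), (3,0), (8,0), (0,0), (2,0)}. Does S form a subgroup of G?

No

(6,0) ∈ S but its inverse (4,0) ∉ S, so S is not a subgroup.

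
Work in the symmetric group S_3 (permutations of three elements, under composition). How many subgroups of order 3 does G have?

1

|G| = 6 and 3 | 6, so subgroups of order 3 are possible by Lagrange.
The subgroups of order 3 are: {e, (1 2 3), (1 3 2)}.
So G has 1 subgroup of order 3.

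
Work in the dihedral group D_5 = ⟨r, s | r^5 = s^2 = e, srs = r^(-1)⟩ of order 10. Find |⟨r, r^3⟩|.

|⟨r⟩| = 5 and |⟨r^3⟩| = 5, so |H| is a multiple of lcm(5, 5) = 5 and divides |G| = 10.
Closing under the operation: H = {e, r, r^2, r^3, r^4}, so |H| = 5.

5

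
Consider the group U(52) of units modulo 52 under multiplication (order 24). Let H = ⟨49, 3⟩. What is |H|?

12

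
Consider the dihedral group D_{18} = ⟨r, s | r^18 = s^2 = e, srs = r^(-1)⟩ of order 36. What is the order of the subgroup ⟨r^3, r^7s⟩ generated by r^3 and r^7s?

|⟨r^3⟩| = 6 and |⟨r^7s⟩| = 2, so |H| is a multiple of lcm(6, 2) = 6 and divides |G| = 36.
Closing under the operation: H = {e, r^3, r^6, r^9, r^12, r^15, rs, r^4s, r^7s, r^10s, r^13s, r^16s}, so |H| = 12.

12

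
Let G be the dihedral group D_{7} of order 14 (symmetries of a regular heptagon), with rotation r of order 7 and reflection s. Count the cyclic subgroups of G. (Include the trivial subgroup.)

9

Group the elements of G by the cyclic subgroup they generate; each cyclic subgroup of order d accounts for φ(d) elements.
Cyclic subgroups by order — order 1: 1; order 2: 7; order 7: 1.
Total: 9.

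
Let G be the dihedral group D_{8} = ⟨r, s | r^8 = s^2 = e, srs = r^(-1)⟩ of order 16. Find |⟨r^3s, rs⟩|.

8

|⟨r^3s⟩| = 2 and |⟨rs⟩| = 2, so |H| is a multiple of lcm(2, 2) = 2 and divides |G| = 16.
Closing under the operation: H = {e, r^2, r^4, r^6, rs, r^3s, r^5s, r^7s}, so |H| = 8.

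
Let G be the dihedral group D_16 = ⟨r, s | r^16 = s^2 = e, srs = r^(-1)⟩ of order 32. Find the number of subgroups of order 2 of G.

|G| = 32 and 2 | 32, so subgroups of order 2 are possible by Lagrange.
The subgroups of order 2 are: {e, r^10s}; {e, r^11s}; {e, r^12s}; {e, r^13s}; … (17 in all).
So G has 17 subgroups of order 2.

17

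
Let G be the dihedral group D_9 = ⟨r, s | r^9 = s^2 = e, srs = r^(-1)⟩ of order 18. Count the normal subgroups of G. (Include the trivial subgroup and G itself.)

4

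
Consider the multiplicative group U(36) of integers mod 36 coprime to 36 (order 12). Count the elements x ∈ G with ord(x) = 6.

The elements of order 6 are: 5, 7, 11, 23, 29, 31.
That's 6.

6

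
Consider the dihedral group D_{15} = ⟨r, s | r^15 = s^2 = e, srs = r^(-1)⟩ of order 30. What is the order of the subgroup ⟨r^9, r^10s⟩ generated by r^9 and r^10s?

|⟨r^9⟩| = 5 and |⟨r^10s⟩| = 2, so |H| is a multiple of lcm(5, 2) = 10 and divides |G| = 30.
Closing under the operation: H = {e, r^3, r^6, r^9, r^12, rs, r^4s, r^7s, r^10s, r^13s}, so |H| = 10.

10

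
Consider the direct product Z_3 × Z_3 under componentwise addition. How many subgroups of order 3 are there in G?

4

|G| = 9 and 3 | 9, so subgroups of order 3 are possible by Lagrange.
The subgroups of order 3 are: {(0,0), (0,1), (0,2)}; {(0,0), (1,0), (2,0)}; {(0,0), (1,1), (2,2)}; {(0,0), (1,2), (2,1)}.
So G has 4 subgroups of order 3.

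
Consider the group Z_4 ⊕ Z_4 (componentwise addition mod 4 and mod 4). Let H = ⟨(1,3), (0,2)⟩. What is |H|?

8

|⟨(1,3)⟩| = 4 and |⟨(0,2)⟩| = 2, so |H| is a multiple of lcm(4, 2) = 4 and divides |G| = 16.
Closing under the operation: H = {(0,0), (0,2), (1,1), (1,3), (2,0), (2,2), (3,1), (3,3)}, so |H| = 8.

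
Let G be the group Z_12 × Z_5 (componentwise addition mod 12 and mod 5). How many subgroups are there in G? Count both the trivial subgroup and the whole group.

12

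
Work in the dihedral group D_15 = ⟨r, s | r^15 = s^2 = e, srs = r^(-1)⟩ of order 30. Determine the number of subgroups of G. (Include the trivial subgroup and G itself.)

|G| = 30, so by Lagrange every subgroup order divides 30. Divisors: 1, 2, 3, 5, 6, 10, 15, 30.
Subgroups by order — order 1: 1; order 2: 15; order 3: 1; order 5: 1; order 6: 5; order 10: 3; order 15: 1; order 30: 1.
Total: 1 + 15 + 1 + 1 + 5 + 3 + 1 + 1 = 28.

28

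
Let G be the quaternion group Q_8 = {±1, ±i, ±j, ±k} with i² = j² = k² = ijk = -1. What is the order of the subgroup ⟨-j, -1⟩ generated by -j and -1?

|⟨-j⟩| = 4 and |⟨-1⟩| = 2, so |H| is a multiple of lcm(4, 2) = 4 and divides |G| = 8.
Closing under the operation: H = {1, -1, j, -j}, so |H| = 4.

4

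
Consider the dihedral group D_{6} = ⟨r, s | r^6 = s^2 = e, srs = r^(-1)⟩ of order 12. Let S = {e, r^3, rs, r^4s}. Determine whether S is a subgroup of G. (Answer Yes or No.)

|S| = 4 divides |G| = 12, consistent with Lagrange.
S contains the identity, every element's inverse is in S, and S is closed under ·: it is a subgroup.

Yes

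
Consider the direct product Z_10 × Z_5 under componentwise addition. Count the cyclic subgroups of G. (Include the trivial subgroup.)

14

Group the elements of G by the cyclic subgroup they generate; each cyclic subgroup of order d accounts for φ(d) elements.
Cyclic subgroups by order — order 1: 1; order 2: 1; order 5: 6; order 10: 6.
Total: 14.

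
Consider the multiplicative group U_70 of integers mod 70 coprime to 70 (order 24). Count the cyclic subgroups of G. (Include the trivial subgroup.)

12

Each element a generates a cyclic subgroup ⟨a⟩; distinct elements may generate the same one (a cyclic group of order d has φ(d) generators).
Cyclic subgroups by order — order 1: 1; order 2: 3; order 3: 1; order 4: 2; order 6: 3; order 12: 2.
Total: 12.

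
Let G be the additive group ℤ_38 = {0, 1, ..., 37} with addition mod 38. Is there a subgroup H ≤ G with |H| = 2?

Yes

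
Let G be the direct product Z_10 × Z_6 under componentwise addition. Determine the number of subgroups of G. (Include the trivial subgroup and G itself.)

20

|G| = 60, so by Lagrange every subgroup order divides 60. Divisors: 1, 2, 3, 4, 5, 6, 10, 12, 15, 20, 30, 60.
Subgroups by order — order 1: 1; order 2: 3; order 3: 1; order 4: 1; order 5: 1; order 6: 3; order 10: 3; order 12: 1; order 15: 1; order 20: 1; order 30: 3; order 60: 1.
Total: 1 + 3 + 1 + 1 + 1 + 3 + 3 + 1 + 1 + 1 + 3 + 1 = 20.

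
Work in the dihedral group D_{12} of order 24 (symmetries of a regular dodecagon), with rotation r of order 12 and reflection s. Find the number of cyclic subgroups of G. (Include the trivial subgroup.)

18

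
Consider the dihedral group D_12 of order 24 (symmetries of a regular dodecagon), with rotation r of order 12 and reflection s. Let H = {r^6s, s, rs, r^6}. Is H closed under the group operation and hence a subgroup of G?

No

The identity e ∉ H, so H is not a subgroup.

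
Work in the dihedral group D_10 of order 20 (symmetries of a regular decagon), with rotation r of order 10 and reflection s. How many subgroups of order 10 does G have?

|G| = 20 and 10 | 20, so subgroups of order 10 are possible by Lagrange.
The subgroups of order 10 are: {e, r, r^2, r^3, r^4, r^5, r^6, r^7, r^8, r^9}; {e, r^2, r^4, r^6, r^8, s, r^2s, r^4s, r^6s, r^8s}; {e, r^2, r^4, r^6, r^8, rs, r^3s, r^5s, r^7s, r^9s}.
So G has 3 subgroups of order 10.

3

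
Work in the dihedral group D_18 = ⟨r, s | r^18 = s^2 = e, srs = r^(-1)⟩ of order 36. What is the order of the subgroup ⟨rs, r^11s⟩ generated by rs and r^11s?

|⟨rs⟩| = 2 and |⟨r^11s⟩| = 2, so |H| is a multiple of lcm(2, 2) = 2 and divides |G| = 36.
Closing under the operation: H = {e, r^2, r^4, r^6, r^8, r^10, r^12, r^14, r^16, rs, r^3s, r^5s, r^7s, r^9s, r^11s, r^13s, r^15s, r^17s}, so |H| = 18.

18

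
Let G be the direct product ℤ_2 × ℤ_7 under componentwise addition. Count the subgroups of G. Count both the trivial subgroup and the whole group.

4

|G| = 14, so by Lagrange every subgroup order divides 14. Divisors: 1, 2, 7, 14.
Subgroups by order — order 1: 1; order 2: 1; order 7: 1; order 14: 1.
Total: 1 + 1 + 1 + 1 = 4.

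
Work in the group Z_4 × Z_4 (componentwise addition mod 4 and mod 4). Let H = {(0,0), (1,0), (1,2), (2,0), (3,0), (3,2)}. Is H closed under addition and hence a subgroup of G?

No

|H| = 6 does not divide |G| = 16, so by Lagrange H is not a subgroup.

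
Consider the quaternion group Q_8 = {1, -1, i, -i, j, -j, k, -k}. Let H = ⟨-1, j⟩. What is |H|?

|⟨-1⟩| = 2 and |⟨j⟩| = 4, so |H| is a multiple of lcm(2, 4) = 4 and divides |G| = 8.
Closing under the operation: H = {1, -1, j, -j}, so |H| = 4.

4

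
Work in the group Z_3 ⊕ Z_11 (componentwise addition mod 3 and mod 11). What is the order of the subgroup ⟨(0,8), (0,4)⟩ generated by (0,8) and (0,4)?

|⟨(0,8)⟩| = 11 and |⟨(0,4)⟩| = 11, so |H| is a multiple of lcm(11, 11) = 11 and divides |G| = 33.
Closing under the operation: H = {(0,0), (0,1), (0,2), (0,3), (0,4), (0,5), (0,6), (0,7), (0,8), (0,9), (0,10)}, so |H| = 11.

11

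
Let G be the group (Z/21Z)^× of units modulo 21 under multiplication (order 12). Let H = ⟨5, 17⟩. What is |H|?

6

|⟨5⟩| = 6 and |⟨17⟩| = 6, so |H| is a multiple of lcm(6, 6) = 6 and divides |G| = 12.
Closing under the operation: H = {1, 4, 5, 16, 17, 20}, so |H| = 6.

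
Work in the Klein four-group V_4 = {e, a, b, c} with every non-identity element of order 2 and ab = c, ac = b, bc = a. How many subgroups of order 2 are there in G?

|G| = 4 and 2 | 4, so subgroups of order 2 are possible by Lagrange.
The subgroups of order 2 are: {e, a}; {e, b}; {e, c}.
So G has 3 subgroups of order 2.

3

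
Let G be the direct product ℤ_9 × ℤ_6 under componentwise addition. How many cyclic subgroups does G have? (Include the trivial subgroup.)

16

Each element a generates a cyclic subgroup ⟨a⟩; distinct elements may generate the same one (a cyclic group of order d has φ(d) generators).
Cyclic subgroups by order — order 1: 1; order 2: 1; order 3: 4; order 6: 4; order 9: 3; order 18: 3.
Total: 16.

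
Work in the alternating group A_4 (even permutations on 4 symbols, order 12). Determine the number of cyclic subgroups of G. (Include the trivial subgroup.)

8

Each element a generates a cyclic subgroup ⟨a⟩; distinct elements may generate the same one (a cyclic group of order d has φ(d) generators).
Cyclic subgroups by order — order 1: 1; order 2: 3; order 3: 4.
Total: 8.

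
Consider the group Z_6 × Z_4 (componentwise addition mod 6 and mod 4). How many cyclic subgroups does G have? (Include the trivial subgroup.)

A cyclic subgroup of order d is generated by each of its φ(d) elements of order d, so the cyclic subgroups of order d number (#elements of order d)/φ(d).
Cyclic subgroups by order — order 1: 1; order 2: 3; order 3: 1; order 4: 2; order 6: 3; order 12: 2.
Total: 12.

12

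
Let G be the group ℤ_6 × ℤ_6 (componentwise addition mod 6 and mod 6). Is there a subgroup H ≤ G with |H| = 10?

No

10 does not divide |G| = 36, so by Lagrange no subgroup of order 10 exists.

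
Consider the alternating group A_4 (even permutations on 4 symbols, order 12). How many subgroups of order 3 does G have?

4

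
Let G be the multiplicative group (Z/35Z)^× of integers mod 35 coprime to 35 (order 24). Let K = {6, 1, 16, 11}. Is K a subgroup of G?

No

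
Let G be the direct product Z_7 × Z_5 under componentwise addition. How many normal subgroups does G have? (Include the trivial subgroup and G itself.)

4

G is abelian, so every subgroup is normal.
G has 4 subgroups in total, hence 4 normal subgroups.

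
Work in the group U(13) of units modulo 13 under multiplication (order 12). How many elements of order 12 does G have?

4

The elements of order 12 are: 2, 6, 7, 11.
That's 4.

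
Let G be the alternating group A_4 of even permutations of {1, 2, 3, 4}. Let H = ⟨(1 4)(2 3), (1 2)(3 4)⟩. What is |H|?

4

|⟨(1 4)(2 3)⟩| = 2 and |⟨(1 2)(3 4)⟩| = 2, so |H| is a multiple of lcm(2, 2) = 2 and divides |G| = 12.
Closing under the operation: H = {e, (1 2)(3 4), (1 3)(2 4), (1 4)(2 3)}, so |H| = 4.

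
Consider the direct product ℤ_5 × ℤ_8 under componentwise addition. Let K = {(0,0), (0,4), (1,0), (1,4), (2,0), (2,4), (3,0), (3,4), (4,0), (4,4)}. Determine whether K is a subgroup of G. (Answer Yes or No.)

Yes

|K| = 10 divides |G| = 40, consistent with Lagrange.
K contains the identity, every element's inverse is in K, and K is closed under +: it is a subgroup.
In fact K = ⟨(4,4)⟩.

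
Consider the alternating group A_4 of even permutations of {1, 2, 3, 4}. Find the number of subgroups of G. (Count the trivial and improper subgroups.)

|G| = 12, so by Lagrange every subgroup order divides 12. Divisors: 1, 2, 3, 4, 6, 12.
Subgroups by order — order 1: 1; order 2: 3; order 3: 4; order 4: 1; order 6: 0; order 12: 1.
Total: 1 + 3 + 4 + 1 + 0 + 1 = 10.

10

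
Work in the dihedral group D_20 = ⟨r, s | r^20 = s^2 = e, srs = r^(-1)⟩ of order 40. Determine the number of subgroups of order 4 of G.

|G| = 40 and 4 | 40, so subgroups of order 4 are possible by Lagrange.
The subgroups of order 4 are: {e, r^10, s, r^10s}; {e, r^10, rs, r^11s}; {e, r^10, r^2s, r^12s}; {e, r^10, r^3s, r^13s}; … (11 in all).
So G has 11 subgroups of order 4.

11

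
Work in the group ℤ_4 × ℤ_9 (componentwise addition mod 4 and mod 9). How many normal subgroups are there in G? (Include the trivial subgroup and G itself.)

G is abelian, so every subgroup is normal.
G has 9 subgroups in total, hence 9 normal subgroups.

9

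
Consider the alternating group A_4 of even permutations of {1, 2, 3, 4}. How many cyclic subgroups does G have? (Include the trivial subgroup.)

8

Each element a generates a cyclic subgroup ⟨a⟩; distinct elements may generate the same one (a cyclic group of order d has φ(d) generators).
Cyclic subgroups by order — order 1: 1; order 2: 3; order 3: 4.
Total: 8.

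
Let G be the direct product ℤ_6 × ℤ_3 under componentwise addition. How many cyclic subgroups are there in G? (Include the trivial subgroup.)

10

Each element a generates a cyclic subgroup ⟨a⟩; distinct elements may generate the same one (a cyclic group of order d has φ(d) generators).
Cyclic subgroups by order — order 1: 1; order 2: 1; order 3: 4; order 6: 4.
Total: 10.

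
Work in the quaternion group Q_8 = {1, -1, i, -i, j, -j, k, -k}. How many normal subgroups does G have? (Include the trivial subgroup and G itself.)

6

G has 6 subgroups. Checking conjugation-invariance by order — order 1: 1/1 normal; order 2: 1/1 normal; order 4: 3/3 normal; order 8: 1/1 normal.
Total normal subgroups: 6.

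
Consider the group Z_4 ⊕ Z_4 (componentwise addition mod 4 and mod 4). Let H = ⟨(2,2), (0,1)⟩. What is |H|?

|⟨(2,2)⟩| = 2 and |⟨(0,1)⟩| = 4, so |H| is a multiple of lcm(2, 4) = 4 and divides |G| = 16.
Closing under the operation: H = {(0,0), (0,1), (0,2), (0,3), (2,0), (2,1), (2,2), (2,3)}, so |H| = 8.

8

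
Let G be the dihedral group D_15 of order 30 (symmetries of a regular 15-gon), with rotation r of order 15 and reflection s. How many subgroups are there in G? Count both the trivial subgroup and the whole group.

|G| = 30, so by Lagrange every subgroup order divides 30. Divisors: 1, 2, 3, 5, 6, 10, 15, 30.
Subgroups by order — order 1: 1; order 2: 15; order 3: 1; order 5: 1; order 6: 5; order 10: 3; order 15: 1; order 30: 1.
Total: 1 + 15 + 1 + 1 + 5 + 3 + 1 + 1 = 28.

28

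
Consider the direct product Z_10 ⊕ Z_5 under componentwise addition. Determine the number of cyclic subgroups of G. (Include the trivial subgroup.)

14

Each element a generates a cyclic subgroup ⟨a⟩; distinct elements may generate the same one (a cyclic group of order d has φ(d) generators).
Cyclic subgroups by order — order 1: 1; order 2: 1; order 5: 6; order 10: 6.
Total: 14.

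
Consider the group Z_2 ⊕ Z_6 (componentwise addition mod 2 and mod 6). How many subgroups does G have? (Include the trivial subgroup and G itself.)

10

|G| = 12, so by Lagrange every subgroup order divides 12. Divisors: 1, 2, 3, 4, 6, 12.
Subgroups by order — order 1: 1; order 2: 3; order 3: 1; order 4: 1; order 6: 3; order 12: 1.
Total: 1 + 3 + 1 + 1 + 3 + 1 = 10.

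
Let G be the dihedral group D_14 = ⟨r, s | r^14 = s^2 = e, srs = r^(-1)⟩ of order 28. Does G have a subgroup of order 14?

14 | 28. A subgroup of order 14 is {e, r, r^2, r^3, r^4, r^5, r^6, r^7, r^8, r^9, r^10, r^11, r^12, r^13}.

Yes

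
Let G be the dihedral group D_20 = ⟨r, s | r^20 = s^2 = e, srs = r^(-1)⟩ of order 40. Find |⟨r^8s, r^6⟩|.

|⟨r^8s⟩| = 2 and |⟨r^6⟩| = 10, so |H| is a multiple of lcm(2, 10) = 10 and divides |G| = 40.
Closing under the operation: H = {e, r^2, r^4, r^6, r^8, r^10, r^12, r^14, r^16, r^18, s, r^2s, r^4s, r^6s, r^8s, r^10s, r^12s, r^14s, r^16s, r^18s}, so |H| = 20.

20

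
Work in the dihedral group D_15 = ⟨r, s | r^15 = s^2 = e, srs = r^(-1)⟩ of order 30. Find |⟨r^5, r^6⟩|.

15

|⟨r^5⟩| = 3 and |⟨r^6⟩| = 5, so |H| is a multiple of lcm(3, 5) = 15 and divides |G| = 30.
Closing under the operation: H = {e, r, r^2, r^3, r^4, r^5, r^6, r^7, r^8, r^9, r^10, r^11, r^12, r^13, r^14}, so |H| = 15.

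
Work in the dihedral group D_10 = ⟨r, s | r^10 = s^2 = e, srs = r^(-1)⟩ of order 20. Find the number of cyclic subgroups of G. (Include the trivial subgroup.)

Each element a generates a cyclic subgroup ⟨a⟩; distinct elements may generate the same one (a cyclic group of order d has φ(d) generators).
Cyclic subgroups by order — order 1: 1; order 2: 11; order 5: 1; order 10: 1.
Total: 14.

14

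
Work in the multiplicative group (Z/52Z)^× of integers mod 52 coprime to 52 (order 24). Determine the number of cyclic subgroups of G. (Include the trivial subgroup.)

Each element a generates a cyclic subgroup ⟨a⟩; distinct elements may generate the same one (a cyclic group of order d has φ(d) generators).
Cyclic subgroups by order — order 1: 1; order 2: 3; order 3: 1; order 4: 2; order 6: 3; order 12: 2.
Total: 12.

12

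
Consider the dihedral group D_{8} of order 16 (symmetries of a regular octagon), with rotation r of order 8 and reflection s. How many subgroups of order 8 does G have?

3

|G| = 16 and 8 | 16, so subgroups of order 8 are possible by Lagrange.
The subgroups of order 8 are: {e, r, r^2, r^3, r^4, r^5, r^6, r^7}; {e, r^2, r^4, r^6, s, r^2s, r^4s, r^6s}; {e, r^2, r^4, r^6, rs, r^3s, r^5s, r^7s}.
So G has 3 subgroups of order 8.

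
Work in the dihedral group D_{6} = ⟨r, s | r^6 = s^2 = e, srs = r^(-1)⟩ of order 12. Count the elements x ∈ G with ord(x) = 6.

2

The elements of order 6 are: r, r^5.
That's 2.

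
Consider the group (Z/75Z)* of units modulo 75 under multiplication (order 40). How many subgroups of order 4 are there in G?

3

|G| = 40 and 4 | 40, so subgroups of order 4 are possible by Lagrange.
The subgroups of order 4 are: {1, 26, 49, 74}; {1, 32, 49, 68}; {1, 7, 43, 49}.
So G has 3 subgroups of order 4.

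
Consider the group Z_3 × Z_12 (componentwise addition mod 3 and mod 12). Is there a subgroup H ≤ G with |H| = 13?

13 does not divide |G| = 36, so by Lagrange no subgroup of order 13 exists.

No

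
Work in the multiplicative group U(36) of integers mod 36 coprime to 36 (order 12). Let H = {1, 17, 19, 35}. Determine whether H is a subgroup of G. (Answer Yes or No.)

Yes

|H| = 4 divides |G| = 12, consistent with Lagrange.
H contains the identity, every element's inverse is in H, and H is closed under ·: it is a subgroup.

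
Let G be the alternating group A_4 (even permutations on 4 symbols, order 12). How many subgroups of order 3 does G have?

4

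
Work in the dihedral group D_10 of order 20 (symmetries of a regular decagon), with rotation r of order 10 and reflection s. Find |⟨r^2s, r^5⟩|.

|⟨r^2s⟩| = 2 and |⟨r^5⟩| = 2, so |H| is a multiple of lcm(2, 2) = 2 and divides |G| = 20.
Closing under the operation: H = {e, r^5, r^2s, r^7s}, so |H| = 4.

4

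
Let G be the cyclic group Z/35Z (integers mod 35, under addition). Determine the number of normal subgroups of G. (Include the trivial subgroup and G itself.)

4

G is abelian, so every subgroup is normal.
G has 4 subgroups in total, hence 4 normal subgroups.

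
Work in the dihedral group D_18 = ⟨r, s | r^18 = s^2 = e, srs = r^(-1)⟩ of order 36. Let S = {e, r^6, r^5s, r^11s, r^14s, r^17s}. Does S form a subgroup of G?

r^6 ∈ S but its inverse r^12 ∉ S, so S is not a subgroup.

No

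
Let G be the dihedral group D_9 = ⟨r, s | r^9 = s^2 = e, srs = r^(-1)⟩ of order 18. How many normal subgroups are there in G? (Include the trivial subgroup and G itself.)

G has 16 subgroups. Checking conjugation-invariance by order — order 1: 1/1 normal; order 2: 0/9 normal; order 3: 1/1 normal; order 6: 0/3 normal; order 9: 1/1 normal; order 18: 1/1 normal.
Total normal subgroups: 4.

4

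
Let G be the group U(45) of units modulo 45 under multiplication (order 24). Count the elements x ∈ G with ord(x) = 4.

4

The elements of order 4 are: 8, 17, 28, 37.
That's 4.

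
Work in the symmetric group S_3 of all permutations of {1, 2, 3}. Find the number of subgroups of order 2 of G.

3

|G| = 6 and 2 | 6, so subgroups of order 2 are possible by Lagrange.
The subgroups of order 2 are: {e, (1 2)}; {e, (1 3)}; {e, (2 3)}.
So G has 3 subgroups of order 2.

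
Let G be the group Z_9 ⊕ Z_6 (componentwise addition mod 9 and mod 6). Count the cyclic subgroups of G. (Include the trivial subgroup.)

Each element a generates a cyclic subgroup ⟨a⟩; distinct elements may generate the same one (a cyclic group of order d has φ(d) generators).
Cyclic subgroups by order — order 1: 1; order 2: 1; order 3: 4; order 6: 4; order 9: 3; order 18: 3.
Total: 16.

16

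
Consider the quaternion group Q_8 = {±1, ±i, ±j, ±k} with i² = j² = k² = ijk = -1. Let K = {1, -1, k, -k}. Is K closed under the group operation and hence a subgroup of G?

Yes

|K| = 4 divides |G| = 8, consistent with Lagrange.
K contains the identity, every element's inverse is in K, and K is closed under ·: it is a subgroup.
In fact K = ⟨-k⟩.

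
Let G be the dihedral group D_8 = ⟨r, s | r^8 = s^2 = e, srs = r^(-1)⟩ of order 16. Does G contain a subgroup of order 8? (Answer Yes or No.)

8 | 16. A subgroup of order 8 is {e, r, r^2, r^3, r^4, r^5, r^6, r^7}.

Yes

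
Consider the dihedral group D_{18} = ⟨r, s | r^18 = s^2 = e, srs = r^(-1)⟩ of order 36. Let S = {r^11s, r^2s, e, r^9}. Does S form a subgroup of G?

|S| = 4 divides |G| = 36, consistent with Lagrange.
S contains the identity, every element's inverse is in S, and S is closed under ·: it is a subgroup.

Yes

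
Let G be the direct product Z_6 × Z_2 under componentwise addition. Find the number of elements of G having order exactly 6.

6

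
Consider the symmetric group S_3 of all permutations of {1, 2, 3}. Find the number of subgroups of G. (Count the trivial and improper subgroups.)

|G| = 6, so by Lagrange every subgroup order divides 6. Divisors: 1, 2, 3, 6.
Subgroups by order — order 1: 1; order 2: 3; order 3: 1; order 6: 1.
Total: 1 + 3 + 1 + 1 = 6.

6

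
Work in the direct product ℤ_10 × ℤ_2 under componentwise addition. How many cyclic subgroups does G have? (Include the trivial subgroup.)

8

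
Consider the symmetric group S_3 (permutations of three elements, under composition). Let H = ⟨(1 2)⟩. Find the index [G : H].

3

|⟨(1 2)⟩| = 2 and |G| = 6.
By Lagrange, [G : H] = |G|/|H| = 6/2 = 3.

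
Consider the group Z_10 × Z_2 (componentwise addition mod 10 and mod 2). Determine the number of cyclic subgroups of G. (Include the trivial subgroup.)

8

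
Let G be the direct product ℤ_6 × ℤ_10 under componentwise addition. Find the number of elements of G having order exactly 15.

An element (a,b) has order lcm(ord(a), ord(b)); count pairs with lcm equal to 15.
Enumerating gives 8 such elements.

8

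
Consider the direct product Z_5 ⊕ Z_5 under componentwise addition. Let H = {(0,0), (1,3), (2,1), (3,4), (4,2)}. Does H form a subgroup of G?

|H| = 5 divides |G| = 25, consistent with Lagrange.
H contains the identity, every element's inverse is in H, and H is closed under +: it is a subgroup.
In fact H = ⟨(2,1)⟩.

Yes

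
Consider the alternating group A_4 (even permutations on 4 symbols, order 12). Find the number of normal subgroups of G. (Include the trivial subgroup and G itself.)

3

G has 10 subgroups. Checking conjugation-invariance by order — order 1: 1/1 normal; order 2: 0/3 normal; order 3: 0/4 normal; order 4: 1/1 normal; order 12: 1/1 normal.
Total normal subgroups: 3.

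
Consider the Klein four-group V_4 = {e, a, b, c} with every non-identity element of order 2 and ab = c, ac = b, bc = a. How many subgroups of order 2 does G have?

|G| = 4 and 2 | 4, so subgroups of order 2 are possible by Lagrange.
The subgroups of order 2 are: {e, a}; {e, b}; {e, c}.
So G has 3 subgroups of order 2.

3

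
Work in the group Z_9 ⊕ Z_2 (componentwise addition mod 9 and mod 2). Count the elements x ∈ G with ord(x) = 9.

6

An element (a,b) has order lcm(ord(a), ord(b)); count pairs with lcm equal to 9.
Enumerating gives 6 such elements.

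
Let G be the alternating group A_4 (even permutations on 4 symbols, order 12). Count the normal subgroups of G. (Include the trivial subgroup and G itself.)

G has 10 subgroups. Checking conjugation-invariance by order — order 1: 1/1 normal; order 2: 0/3 normal; order 3: 0/4 normal; order 4: 1/1 normal; order 12: 1/1 normal.
Total normal subgroups: 3.

3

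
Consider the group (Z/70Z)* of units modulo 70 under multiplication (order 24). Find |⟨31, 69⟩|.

12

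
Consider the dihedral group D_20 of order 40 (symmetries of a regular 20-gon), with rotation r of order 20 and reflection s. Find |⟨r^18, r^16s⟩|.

|⟨r^18⟩| = 10 and |⟨r^16s⟩| = 2, so |H| is a multiple of lcm(10, 2) = 10 and divides |G| = 40.
Closing under the operation: H = {e, r^2, r^4, r^6, r^8, r^10, r^12, r^14, r^16, r^18, s, r^2s, r^4s, r^6s, r^8s, r^10s, r^12s, r^14s, r^16s, r^18s}, so |H| = 20.

20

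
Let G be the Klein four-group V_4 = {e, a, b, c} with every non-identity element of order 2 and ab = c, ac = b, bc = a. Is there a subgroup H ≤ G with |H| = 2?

2 | 4. A subgroup of order 2 is {e, a}.

Yes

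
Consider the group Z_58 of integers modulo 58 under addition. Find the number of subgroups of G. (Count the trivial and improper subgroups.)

Subgroups of the cyclic group Z_58 correspond bijectively to divisors of 58.
Divisors of 58: 1, 2, 29, 58.
So Z_58 has 4 subgroups.

4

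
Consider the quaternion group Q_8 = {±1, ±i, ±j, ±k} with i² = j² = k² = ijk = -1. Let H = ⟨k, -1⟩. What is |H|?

|⟨k⟩| = 4 and |⟨-1⟩| = 2, so |H| is a multiple of lcm(4, 2) = 4 and divides |G| = 8.
Closing under the operation: H = {1, -1, k, -k}, so |H| = 4.

4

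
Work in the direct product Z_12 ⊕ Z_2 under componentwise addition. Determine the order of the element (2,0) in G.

The order of (2,0) in Z_12 × Z_2 is lcm(ord(2) in Z_12, ord(0) in Z_2).
ord(2) = 6 and ord(0) = 1, so |⟨(2,0)⟩| = lcm(6, 1) = 6.

6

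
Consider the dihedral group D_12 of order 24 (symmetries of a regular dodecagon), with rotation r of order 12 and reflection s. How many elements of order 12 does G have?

The elements of order 12 are: r, r^5, r^7, r^11.
That's 4.

4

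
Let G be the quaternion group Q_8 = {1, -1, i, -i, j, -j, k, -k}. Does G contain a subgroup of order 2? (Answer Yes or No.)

Yes

2 | 8. A subgroup of order 2 is {1, -1}.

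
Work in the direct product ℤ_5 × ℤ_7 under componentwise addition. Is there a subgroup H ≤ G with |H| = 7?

Yes

7 | 35. A subgroup of order 7 is {(0,0), (0,1), (0,2), (0,3), (0,4), (0,5), (0,6)}.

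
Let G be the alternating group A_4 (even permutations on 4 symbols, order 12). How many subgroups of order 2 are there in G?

|G| = 12 and 2 | 12, so subgroups of order 2 are possible by Lagrange.
The subgroups of order 2 are: {e, (1 2)(3 4)}; {e, (1 3)(2 4)}; {e, (1 4)(2 3)}.
So G has 3 subgroups of order 2.

3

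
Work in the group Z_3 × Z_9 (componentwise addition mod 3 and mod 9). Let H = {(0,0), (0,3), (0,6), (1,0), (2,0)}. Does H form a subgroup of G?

No

|H| = 5 does not divide |G| = 27, so by Lagrange H is not a subgroup.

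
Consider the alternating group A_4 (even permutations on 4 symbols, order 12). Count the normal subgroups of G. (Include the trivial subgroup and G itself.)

G has 10 subgroups. Checking conjugation-invariance by order — order 1: 1/1 normal; order 2: 0/3 normal; order 3: 0/4 normal; order 4: 1/1 normal; order 12: 1/1 normal.
Total normal subgroups: 3.

3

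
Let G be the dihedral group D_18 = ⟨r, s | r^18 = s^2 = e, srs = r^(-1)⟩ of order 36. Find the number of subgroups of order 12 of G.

3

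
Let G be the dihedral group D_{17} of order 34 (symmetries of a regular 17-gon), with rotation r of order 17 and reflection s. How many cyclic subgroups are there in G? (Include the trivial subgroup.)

19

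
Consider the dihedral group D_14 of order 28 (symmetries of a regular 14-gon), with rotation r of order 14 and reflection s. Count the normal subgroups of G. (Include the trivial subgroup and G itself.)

G has 28 subgroups. Checking conjugation-invariance by order — order 1: 1/1 normal; order 2: 1/15 normal; order 4: 0/7 normal; order 7: 1/1 normal; order 14: 3/3 normal; order 28: 1/1 normal.
Total normal subgroups: 7.

7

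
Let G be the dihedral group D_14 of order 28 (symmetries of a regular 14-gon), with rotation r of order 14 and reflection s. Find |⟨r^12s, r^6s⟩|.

|⟨r^12s⟩| = 2 and |⟨r^6s⟩| = 2, so |H| is a multiple of lcm(2, 2) = 2 and divides |G| = 28.
Closing under the operation: H = {e, r^2, r^4, r^6, r^8, r^10, r^12, s, r^2s, r^4s, r^6s, r^8s, r^10s, r^12s}, so |H| = 14.

14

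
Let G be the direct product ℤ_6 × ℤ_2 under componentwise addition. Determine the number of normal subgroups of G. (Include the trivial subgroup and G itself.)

G is abelian, so every subgroup is normal.
G has 10 subgroups in total, hence 10 normal subgroups.

10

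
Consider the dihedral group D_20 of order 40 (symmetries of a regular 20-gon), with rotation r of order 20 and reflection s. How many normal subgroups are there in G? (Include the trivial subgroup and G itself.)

G has 48 subgroups. Checking conjugation-invariance by order — order 1: 1/1 normal; order 2: 1/21 normal; order 4: 1/11 normal; order 5: 1/1 normal; order 8: 0/5 normal; order 10: 1/5 normal; order 20: 3/3 normal; order 40: 1/1 normal.
Total normal subgroups: 9.

9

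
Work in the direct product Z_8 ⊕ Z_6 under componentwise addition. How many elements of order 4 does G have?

4

An element (a,b) has order lcm(ord(a), ord(b)); count pairs with lcm equal to 4.
Enumerating gives 4 such elements.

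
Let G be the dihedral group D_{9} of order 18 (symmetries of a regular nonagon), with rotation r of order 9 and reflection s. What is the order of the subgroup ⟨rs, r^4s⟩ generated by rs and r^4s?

6

|⟨rs⟩| = 2 and |⟨r^4s⟩| = 2, so |H| is a multiple of lcm(2, 2) = 2 and divides |G| = 18.
Closing under the operation: H = {e, r^3, r^6, rs, r^4s, r^7s}, so |H| = 6.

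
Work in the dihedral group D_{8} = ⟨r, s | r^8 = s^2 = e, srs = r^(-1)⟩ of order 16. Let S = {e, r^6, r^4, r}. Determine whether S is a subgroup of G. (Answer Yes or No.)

r^6 ∈ S but its inverse r^2 ∉ S, so S is not a subgroup.

No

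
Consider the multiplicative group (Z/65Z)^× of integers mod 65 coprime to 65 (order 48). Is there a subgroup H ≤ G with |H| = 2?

Yes

2 | 48. A subgroup of order 2 is {1, 14}.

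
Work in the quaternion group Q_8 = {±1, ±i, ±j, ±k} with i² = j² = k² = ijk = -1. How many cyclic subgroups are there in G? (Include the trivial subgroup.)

Each element a generates a cyclic subgroup ⟨a⟩; distinct elements may generate the same one (a cyclic group of order d has φ(d) generators).
Cyclic subgroups by order — order 1: 1; order 2: 1; order 4: 3.
Total: 5.

5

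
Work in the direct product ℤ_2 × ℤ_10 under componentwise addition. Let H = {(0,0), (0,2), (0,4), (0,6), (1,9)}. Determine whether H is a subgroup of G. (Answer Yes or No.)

No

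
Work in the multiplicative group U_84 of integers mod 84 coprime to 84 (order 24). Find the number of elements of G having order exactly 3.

2

The elements of order 3 are: 25, 37.
That's 2.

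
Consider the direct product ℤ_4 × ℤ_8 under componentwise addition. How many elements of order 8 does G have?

16

An element (a,b) has order lcm(ord(a), ord(b)); count pairs with lcm equal to 8.
Enumerating gives 16 such elements.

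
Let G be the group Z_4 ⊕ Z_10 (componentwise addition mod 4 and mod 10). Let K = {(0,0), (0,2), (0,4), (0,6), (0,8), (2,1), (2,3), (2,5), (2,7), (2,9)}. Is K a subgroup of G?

Yes

|K| = 10 divides |G| = 40, consistent with Lagrange.
K contains the identity, every element's inverse is in K, and K is closed under +: it is a subgroup.
In fact K = ⟨(2,1)⟩.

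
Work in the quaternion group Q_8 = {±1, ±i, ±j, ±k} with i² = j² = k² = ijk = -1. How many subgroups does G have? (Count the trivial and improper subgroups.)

6

|G| = 8, so by Lagrange every subgroup order divides 8. Divisors: 1, 2, 4, 8.
Subgroups by order — order 1: 1; order 2: 1; order 4: 3; order 8: 1.
Total: 1 + 1 + 3 + 1 = 6.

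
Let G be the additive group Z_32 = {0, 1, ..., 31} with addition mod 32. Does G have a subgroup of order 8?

Yes

8 | 32. A subgroup of order 8 is {0, 4, 8, 12, 16, 20, 24, 28}.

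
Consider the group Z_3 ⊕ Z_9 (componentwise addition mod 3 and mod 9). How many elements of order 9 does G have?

18

An element (a,b) has order lcm(ord(a), ord(b)); count pairs with lcm equal to 9.
Enumerating gives 18 such elements.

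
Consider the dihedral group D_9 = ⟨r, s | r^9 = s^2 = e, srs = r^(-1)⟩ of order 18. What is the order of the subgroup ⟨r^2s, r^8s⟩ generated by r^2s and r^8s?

6

|⟨r^2s⟩| = 2 and |⟨r^8s⟩| = 2, so |H| is a multiple of lcm(2, 2) = 2 and divides |G| = 18.
Closing under the operation: H = {e, r^3, r^6, r^2s, r^5s, r^8s}, so |H| = 6.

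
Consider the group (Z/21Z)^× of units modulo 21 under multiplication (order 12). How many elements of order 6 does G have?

The elements of order 6 are: 2, 5, 10, 11, 17, 19.
That's 6.

6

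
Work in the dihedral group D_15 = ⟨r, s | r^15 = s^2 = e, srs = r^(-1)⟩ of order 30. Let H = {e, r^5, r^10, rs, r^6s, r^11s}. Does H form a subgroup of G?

|H| = 6 divides |G| = 30, consistent with Lagrange.
H contains the identity, every element's inverse is in H, and H is closed under ·: it is a subgroup.

Yes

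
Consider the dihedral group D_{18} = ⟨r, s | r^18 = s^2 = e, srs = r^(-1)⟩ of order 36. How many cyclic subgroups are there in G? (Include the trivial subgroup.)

24

A cyclic subgroup of order d is generated by each of its φ(d) elements of order d, so the cyclic subgroups of order d number (#elements of order d)/φ(d).
Cyclic subgroups by order — order 1: 1; order 2: 19; order 3: 1; order 6: 1; order 9: 1; order 18: 1.
Total: 24.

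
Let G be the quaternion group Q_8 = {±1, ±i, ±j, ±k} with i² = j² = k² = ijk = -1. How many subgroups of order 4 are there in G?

3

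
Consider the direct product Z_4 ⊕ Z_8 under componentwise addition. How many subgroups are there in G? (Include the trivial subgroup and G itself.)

|G| = 32, so by Lagrange every subgroup order divides 32. Divisors: 1, 2, 4, 8, 16, 32.
Subgroups by order — order 1: 1; order 2: 3; order 4: 7; order 8: 7; order 16: 3; order 32: 1.
Total: 1 + 3 + 7 + 7 + 3 + 1 = 22.

22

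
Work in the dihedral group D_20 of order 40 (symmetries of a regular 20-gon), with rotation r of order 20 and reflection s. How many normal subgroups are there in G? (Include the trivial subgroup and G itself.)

9

G has 48 subgroups. Checking conjugation-invariance by order — order 1: 1/1 normal; order 2: 1/21 normal; order 4: 1/11 normal; order 5: 1/1 normal; order 8: 0/5 normal; order 10: 1/5 normal; order 20: 3/3 normal; order 40: 1/1 normal.
Total normal subgroups: 9.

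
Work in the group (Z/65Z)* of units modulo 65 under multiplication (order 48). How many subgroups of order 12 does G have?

|G| = 48 and 12 | 48, so subgroups of order 12 are possible by Lagrange.
The subgroups of order 12 are: {1, 6, 11, 16, 21, 31, 36, 41, 46, 51, 56, 61}; {1, 9, 12, 14, 16, 17, 23, 29, 38, 43, 61, 62}; {1, 3, 9, 14, 16, 22, 27, 29, 42, 48, 53, 61}; {1, 4, 9, 14, 16, 29, 36, 49, 51, 56, 61, 64}; … (7 in all).
So G has 7 subgroups of order 12.

7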